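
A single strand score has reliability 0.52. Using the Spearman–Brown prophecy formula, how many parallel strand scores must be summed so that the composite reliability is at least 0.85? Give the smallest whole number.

k ≥ ρ*(1−ρ₁)/(ρ₁(1−ρ*)) = 0.85·0.48 / (0.52·0.15) = 5.231.
Smallest integer k = 6.

6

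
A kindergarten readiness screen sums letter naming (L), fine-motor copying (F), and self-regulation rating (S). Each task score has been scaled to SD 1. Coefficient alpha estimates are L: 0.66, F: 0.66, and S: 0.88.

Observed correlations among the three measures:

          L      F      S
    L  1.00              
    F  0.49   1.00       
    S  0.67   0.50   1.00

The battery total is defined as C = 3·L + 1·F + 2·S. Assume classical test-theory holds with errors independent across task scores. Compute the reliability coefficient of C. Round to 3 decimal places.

Var(C) = 3² + 1 + 2² + 2·[3·0.49 + 6·0.67 + 2·0.50] = 14 + 12.98 = 26.98.
Under uncorrelated errors the observed covariances equal the true-score covariances, so only the own-variance terms attenuate.
True-score variance = [3²·0.66 + 0.66 + 2²·0.88] + 12.98 = 10.12 + 12.98 = 23.1.
Reliability = 23.1 / 26.98 = 0.856.

0.856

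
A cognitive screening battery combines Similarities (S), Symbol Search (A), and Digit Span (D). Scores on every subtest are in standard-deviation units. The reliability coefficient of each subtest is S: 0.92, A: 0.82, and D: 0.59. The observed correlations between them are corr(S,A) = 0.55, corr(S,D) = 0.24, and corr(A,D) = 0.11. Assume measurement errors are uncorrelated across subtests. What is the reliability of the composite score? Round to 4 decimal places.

Var(S+A+D) = 3 + 2·[0.55 + 0.24 + 0.11] = 3 + 1.8 = 4.8.
Under uncorrelated errors the observed covariances equal the true-score covariances, so only the own-variance terms attenuate.
True-score variance = [0.92 + 0.82 + 0.59] + 1.8 = 2.33 + 1.8 = 4.13.
Reliability = 4.13 / 4.8 = 0.8604.

0.8604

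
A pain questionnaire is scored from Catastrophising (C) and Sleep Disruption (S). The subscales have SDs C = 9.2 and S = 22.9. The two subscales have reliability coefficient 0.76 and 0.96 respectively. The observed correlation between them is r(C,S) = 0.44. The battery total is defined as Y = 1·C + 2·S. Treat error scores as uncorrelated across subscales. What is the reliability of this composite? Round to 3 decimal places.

Var(Y) = 9.2² + 2²·22.9² + 2·[2·9.2·22.9·0.44] = 2182.28 + 370.797 = 2553.08.
With uncorrelated errors the cross-covariances are all true-score covariance, so they carry over unchanged; only the diagonal terms shrink to ρᵢσᵢ².
True-score variance = [9.2²·0.76 + 2²·22.9²·0.96] + 370.797 = 2078.06 + 370.797 = 2448.86.
Reliability = 2448.86 / 2553.08 = 0.959.

0.959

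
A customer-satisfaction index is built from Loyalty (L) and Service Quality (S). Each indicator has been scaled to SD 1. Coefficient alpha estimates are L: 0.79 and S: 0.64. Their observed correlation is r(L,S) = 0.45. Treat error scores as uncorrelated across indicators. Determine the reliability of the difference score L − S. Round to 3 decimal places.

0.482

Var(L−S) = 1 + 1 − 2·0.45 = 2 − 0.9 = 1.1.
Under uncorrelated errors the observed covariances equal the true-score covariances, so only the own-variance terms attenuate.
True-score variance = [0.79 + 0.64] − 0.9 = 1.43 − 0.9 = 0.53.
Reliability = 0.53 / 1.1 = 0.482.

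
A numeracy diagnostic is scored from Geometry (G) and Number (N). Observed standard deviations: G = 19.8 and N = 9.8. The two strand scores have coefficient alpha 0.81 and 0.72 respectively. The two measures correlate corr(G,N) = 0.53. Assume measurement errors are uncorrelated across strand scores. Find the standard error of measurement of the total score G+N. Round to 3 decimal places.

Var(total) = 488.08 + 205.682 = 693.762.
True-score variance = 386.701 + 205.682 = 592.384, so reliability = 0.8539.
Error variance = 693.762 − 592.384 = 101.379; SEM = √101.379 = 10.069.

10.069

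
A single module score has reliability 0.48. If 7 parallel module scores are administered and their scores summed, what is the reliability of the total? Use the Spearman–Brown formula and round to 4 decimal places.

0.8660

ρ_k = kρ / (1 + (k−1)ρ) = 7·0.48 / (1 + 6·0.48) = 3.360 / 3.880 = 0.8660.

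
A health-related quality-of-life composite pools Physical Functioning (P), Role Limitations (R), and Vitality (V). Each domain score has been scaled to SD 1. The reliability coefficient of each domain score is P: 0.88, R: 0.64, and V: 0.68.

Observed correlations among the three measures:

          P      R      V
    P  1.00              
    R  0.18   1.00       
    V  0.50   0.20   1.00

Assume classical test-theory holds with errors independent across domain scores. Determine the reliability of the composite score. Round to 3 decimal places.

Var(P+R+V) = 3 + 2·[0.18 + 0.50 + 0.20] = 3 + 1.76 = 4.76.
With uncorrelated errors the cross-covariances are all true-score covariance, so they carry over unchanged; only the diagonal terms shrink to ρᵢσᵢ².
True-score variance = [0.88 + 0.64 + 0.68] + 1.76 = 2.2 + 1.76 = 3.96.
Reliability = 3.96 / 4.76 = 0.832.

0.832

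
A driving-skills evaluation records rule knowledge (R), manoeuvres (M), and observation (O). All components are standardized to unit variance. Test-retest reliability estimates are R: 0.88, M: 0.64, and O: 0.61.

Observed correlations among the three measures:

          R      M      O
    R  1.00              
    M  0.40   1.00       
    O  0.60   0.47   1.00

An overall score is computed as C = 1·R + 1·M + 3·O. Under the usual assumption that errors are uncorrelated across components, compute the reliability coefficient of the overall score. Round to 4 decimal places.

Var(C) = 1 + 1 + 3² + 2·[0.40 + 3·0.60 + 3·0.47] = 11 + 7.22 = 18.22.
With uncorrelated errors the cross-covariances are all true-score covariance, so they carry over unchanged; only the diagonal terms shrink to ρᵢσᵢ².
True-score variance = [0.88 + 0.64 + 3²·0.61] + 7.22 = 7.01 + 7.22 = 14.23.
Reliability = 14.23 / 18.22 = 0.7810.

0.7810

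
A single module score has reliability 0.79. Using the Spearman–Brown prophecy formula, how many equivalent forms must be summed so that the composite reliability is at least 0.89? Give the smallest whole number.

k ≥ ρ*(1−ρ₁)/(ρ₁(1−ρ*)) = 0.89·0.21 / (0.79·0.11) = 2.151.
Smallest integer k = 3.

3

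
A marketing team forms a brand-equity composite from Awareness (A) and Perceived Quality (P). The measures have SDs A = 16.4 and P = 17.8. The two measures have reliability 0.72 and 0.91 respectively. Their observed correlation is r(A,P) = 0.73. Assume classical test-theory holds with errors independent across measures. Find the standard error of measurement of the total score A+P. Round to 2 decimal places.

Var(total) = 585.8 + 426.203 = 1012.
True-score variance = 481.976 + 426.203 = 908.179, so reliability = 0.8974.
Error variance = 1012 − 908.179 = 103.824; SEM = √103.824 = 10.19.

10.19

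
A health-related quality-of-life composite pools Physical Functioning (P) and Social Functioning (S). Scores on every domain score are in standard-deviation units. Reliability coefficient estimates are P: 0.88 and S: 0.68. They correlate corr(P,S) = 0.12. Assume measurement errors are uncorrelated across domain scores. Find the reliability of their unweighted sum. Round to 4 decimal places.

Var(P+S) = 2 + 2·[0.12] = 2 + 0.24 = 2.24.
With uncorrelated errors the cross-covariances are all true-score covariance, so they carry over unchanged; only the diagonal terms shrink to ρᵢσᵢ².
True-score variance = [0.88 + 0.68] + 0.24 = 1.56 + 0.24 = 1.8.
Reliability = 1.8 / 2.24 = 0.8036.

0.8036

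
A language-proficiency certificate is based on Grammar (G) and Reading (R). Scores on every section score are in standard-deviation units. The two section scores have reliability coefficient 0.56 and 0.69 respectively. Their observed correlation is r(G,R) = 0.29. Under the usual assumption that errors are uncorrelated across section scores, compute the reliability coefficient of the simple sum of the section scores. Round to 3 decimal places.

0.709

Var(G+R) = 2 + 2·[0.29] = 2 + 0.58 = 2.58.
Because errors are independent across components, Cov(Tᵢ,Tⱼ) = Cov(Xᵢ,Xⱼ); the off-diagonal part of the true-score variance is the same as above.
True-score variance = [0.56 + 0.69] + 0.58 = 1.25 + 0.58 = 1.83.
Reliability = 1.83 / 2.58 = 0.709.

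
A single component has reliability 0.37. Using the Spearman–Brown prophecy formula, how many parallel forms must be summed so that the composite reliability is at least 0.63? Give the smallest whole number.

k ≥ ρ*(1−ρ₁)/(ρ₁(1−ρ*)) = 0.63·0.63 / (0.37·0.37) = 2.899.
Smallest integer k = 3.

3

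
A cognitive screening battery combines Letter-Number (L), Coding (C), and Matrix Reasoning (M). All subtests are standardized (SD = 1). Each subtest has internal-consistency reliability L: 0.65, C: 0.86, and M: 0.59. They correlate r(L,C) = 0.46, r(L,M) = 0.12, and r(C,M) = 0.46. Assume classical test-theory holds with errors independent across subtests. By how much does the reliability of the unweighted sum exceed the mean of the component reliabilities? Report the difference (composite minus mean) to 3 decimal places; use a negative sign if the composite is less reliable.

0.123

Var(sum) = 3 + 2.08 = 5.08; true-score variance = 2.1 + 2.08 = 4.18; composite reliability = 0.8228.
Mean component reliability = 0.7000.
Difference = 0.8228 − 0.7000 = 0.123.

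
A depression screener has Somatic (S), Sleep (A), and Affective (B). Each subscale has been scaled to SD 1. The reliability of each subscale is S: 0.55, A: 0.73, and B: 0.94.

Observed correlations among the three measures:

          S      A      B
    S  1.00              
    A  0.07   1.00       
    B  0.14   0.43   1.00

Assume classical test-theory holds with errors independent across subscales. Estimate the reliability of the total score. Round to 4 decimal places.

0.8178

Var(S+A+B) = 3 + 2·[0.07 + 0.14 + 0.43] = 3 + 1.28 = 4.28.
With uncorrelated errors the cross-covariances are all true-score covariance, so they carry over unchanged; only the diagonal terms shrink to ρᵢσᵢ².
True-score variance = [0.55 + 0.73 + 0.94] + 1.28 = 2.22 + 1.28 = 3.5.
Reliability = 3.5 / 4.28 = 0.8178.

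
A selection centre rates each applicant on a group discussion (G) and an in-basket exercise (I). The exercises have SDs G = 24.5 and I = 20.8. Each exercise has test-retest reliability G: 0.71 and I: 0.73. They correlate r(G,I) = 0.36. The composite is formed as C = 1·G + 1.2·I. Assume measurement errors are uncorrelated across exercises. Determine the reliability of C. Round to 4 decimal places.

0.7942

Var(C) = 24.5² + 1.2²·20.8² + 2·[1.2·24.5·20.8·0.36] = 1223.25 + 440.294 = 1663.55.
Under uncorrelated errors the observed covariances equal the true-score covariances, so only the own-variance terms attenuate.
True-score variance = [24.5²·0.71 + 1.2²·20.8²·0.73] + 440.294 = 880.969 + 440.294 = 1321.26.
Reliability = 1321.26 / 1663.55 = 0.7942.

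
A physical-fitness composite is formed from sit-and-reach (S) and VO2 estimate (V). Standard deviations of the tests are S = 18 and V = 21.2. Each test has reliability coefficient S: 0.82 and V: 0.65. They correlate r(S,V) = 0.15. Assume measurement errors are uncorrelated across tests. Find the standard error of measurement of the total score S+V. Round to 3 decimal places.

14.684

Var(total) = 773.44 + 114.48 = 887.92.
True-score variance = 557.816 + 114.48 = 672.296, so reliability = 0.7572.
Error variance = 887.92 − 672.296 = 215.624; SEM = √215.624 = 14.684.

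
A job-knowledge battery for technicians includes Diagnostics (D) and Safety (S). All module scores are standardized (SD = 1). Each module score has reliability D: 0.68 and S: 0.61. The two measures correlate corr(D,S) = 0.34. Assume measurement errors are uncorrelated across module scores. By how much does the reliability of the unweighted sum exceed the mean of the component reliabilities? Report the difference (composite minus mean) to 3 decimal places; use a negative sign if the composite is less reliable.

0.090

Var(sum) = 2 + 0.68 = 2.68; true-score variance = 1.29 + 0.68 = 1.97; composite reliability = 0.7351.
Mean component reliability = 0.6450.
Difference = 0.7351 − 0.6450 = 0.090.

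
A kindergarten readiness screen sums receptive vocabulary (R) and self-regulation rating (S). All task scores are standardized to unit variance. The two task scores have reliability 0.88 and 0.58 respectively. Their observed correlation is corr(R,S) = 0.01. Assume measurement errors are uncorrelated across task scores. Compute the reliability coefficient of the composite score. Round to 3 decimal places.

0.733

Var(R+S) = 2 + 2·[0.01] = 2 + 0.02 = 2.02.
Under uncorrelated errors the observed covariances equal the true-score covariances, so only the own-variance terms attenuate.
True-score variance = [0.88 + 0.58] + 0.02 = 1.46 + 0.02 = 1.48.
Reliability = 1.48 / 2.02 = 0.733.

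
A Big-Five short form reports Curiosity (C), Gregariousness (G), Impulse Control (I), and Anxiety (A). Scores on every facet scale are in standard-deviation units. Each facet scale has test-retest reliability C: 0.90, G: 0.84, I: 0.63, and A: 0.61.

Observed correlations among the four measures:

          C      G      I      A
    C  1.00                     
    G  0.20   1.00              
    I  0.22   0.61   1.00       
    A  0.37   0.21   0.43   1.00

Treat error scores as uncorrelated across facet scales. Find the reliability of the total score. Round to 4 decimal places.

0.8738

Var(C+G+I+A) = 4 + 2·[0.20 + 0.22 + 0.37 + 0.61 + 0.21 + 0.43] = 4 + 4.08 = 8.08.
Because errors are independent across components, Cov(Tᵢ,Tⱼ) = Cov(Xᵢ,Xⱼ); the off-diagonal part of the true-score variance is the same as above.
True-score variance = [0.90 + 0.84 + 0.63 + 0.61] + 4.08 = 2.98 + 4.08 = 7.06.
Reliability = 7.06 / 8.08 = 0.8738.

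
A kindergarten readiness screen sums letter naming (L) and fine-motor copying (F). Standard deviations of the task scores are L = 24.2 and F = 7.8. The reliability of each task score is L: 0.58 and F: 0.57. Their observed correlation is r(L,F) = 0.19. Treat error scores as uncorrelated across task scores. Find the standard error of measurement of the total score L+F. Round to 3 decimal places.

Var(total) = 646.48 + 71.7288 = 718.209.
True-score variance = 374.35 + 71.7288 = 446.079, so reliability = 0.6211.
Error variance = 718.209 − 446.079 = 272.13; SEM = √272.13 = 16.496.

16.496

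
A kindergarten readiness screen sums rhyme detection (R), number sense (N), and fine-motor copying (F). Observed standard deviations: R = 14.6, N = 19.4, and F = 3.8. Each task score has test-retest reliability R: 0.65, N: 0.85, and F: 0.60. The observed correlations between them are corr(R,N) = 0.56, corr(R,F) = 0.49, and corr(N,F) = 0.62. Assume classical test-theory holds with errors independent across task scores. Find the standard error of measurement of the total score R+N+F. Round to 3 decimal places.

Var(total) = 603.96 + 463.012 = 1066.97.
True-score variance = 467.124 + 463.012 = 930.136, so reliability = 0.8718.
Error variance = 1066.97 − 930.136 = 136.836; SEM = √136.836 = 11.698.

11.698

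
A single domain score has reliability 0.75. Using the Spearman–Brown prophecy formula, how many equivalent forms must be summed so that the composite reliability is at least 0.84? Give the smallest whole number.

2

k ≥ ρ*(1−ρ₁)/(ρ₁(1−ρ*)) = 0.84·0.25 / (0.75·0.16) = 1.750.
Smallest integer k = 2.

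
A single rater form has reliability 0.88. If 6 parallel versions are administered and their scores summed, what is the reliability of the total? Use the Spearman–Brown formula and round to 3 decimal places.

0.978

ρ_k = kρ / (1 + (k−1)ρ) = 6·0.88 / (1 + 5·0.88) = 5.280 / 5.400 = 0.978.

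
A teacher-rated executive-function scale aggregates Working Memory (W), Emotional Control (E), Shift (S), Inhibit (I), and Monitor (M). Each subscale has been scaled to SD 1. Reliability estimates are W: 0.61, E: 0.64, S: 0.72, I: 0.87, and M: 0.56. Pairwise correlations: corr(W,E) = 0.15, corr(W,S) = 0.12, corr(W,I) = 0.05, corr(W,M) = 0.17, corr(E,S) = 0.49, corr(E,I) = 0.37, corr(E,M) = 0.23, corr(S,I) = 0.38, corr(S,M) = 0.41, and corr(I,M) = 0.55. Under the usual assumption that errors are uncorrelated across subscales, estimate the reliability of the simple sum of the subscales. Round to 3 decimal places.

0.852

Var(W+E+S+I+M) = 5 + 2·[0.15 + 0.12 + 0.05 + 0.17 + 0.49 + 0.37 + 0.23 + 0.38 + 0.41 + 0.55] = 5 + 5.84 = 10.84.
Under uncorrelated errors the observed covariances equal the true-score covariances, so only the own-variance terms attenuate.
True-score variance = [0.61 + 0.64 + 0.72 + 0.87 + 0.56] + 5.84 = 3.4 + 5.84 = 9.24.
Reliability = 9.24 / 10.84 = 0.852.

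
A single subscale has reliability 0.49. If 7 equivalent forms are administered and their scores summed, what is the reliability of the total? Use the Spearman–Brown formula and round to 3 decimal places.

0.871

ρ_k = kρ / (1 + (k−1)ρ) = 7·0.49 / (1 + 6·0.49) = 3.430 / 3.940 = 0.871.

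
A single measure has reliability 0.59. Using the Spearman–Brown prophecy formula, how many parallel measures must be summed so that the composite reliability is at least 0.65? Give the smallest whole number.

k ≥ ρ*(1−ρ₁)/(ρ₁(1−ρ*)) = 0.65·0.41 / (0.59·0.35) = 1.291.
Smallest integer k = 2.

2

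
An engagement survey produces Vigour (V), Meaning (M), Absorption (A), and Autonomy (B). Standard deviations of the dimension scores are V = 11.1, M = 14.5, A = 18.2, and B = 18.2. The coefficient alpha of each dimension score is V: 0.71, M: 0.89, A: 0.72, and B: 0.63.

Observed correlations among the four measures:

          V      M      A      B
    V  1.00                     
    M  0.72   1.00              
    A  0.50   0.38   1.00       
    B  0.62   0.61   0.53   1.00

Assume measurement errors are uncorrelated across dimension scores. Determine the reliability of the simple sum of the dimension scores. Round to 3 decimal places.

0.893

Var(V+M+A+B) = 11.1² + 14.5² + 18.2² + 18.2² + 2·[11.1·14.5·0.72 + 11.1·18.2·0.50 + 11.1·18.2·0.62 + 14.5·18.2·0.38 + 14.5·18.2·0.61 + 18.2·18.2·0.53] = 995.94 + 1557.93 = 2553.87.
With uncorrelated errors the cross-covariances are all true-score covariance, so they carry over unchanged; only the diagonal terms shrink to ρᵢσᵢ².
True-score variance = [11.1²·0.71 + 14.5²·0.89 + 18.2²·0.72 + 18.2²·0.63] + 1557.93 = 721.776 + 1557.93 = 2279.7.
Reliability = 2279.7 / 2553.87 = 0.893.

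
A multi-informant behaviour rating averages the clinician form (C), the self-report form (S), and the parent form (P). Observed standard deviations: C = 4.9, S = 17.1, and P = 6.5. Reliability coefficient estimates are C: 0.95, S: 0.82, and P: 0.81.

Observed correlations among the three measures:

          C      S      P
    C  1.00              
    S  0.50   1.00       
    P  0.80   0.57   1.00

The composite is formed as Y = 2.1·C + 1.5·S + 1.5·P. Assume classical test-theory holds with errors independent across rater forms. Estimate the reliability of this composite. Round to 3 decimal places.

Var(Y) = 2.1²·4.9² + 1.5²·17.1² + 1.5²·6.5² + 2·[3.15·4.9·17.1·0.50 + 3.15·4.9·6.5·0.80 + 2.25·17.1·6.5·0.57] = 858.869 + 709.562 = 1568.43.
Under uncorrelated errors the observed covariances equal the true-score covariances, so only the own-variance terms attenuate.
True-score variance = [2.1²·4.9²·0.95 + 1.5²·17.1²·0.82 + 1.5²·6.5²·0.81] + 709.562 = 717.087 + 709.562 = 1426.65.
Reliability = 1426.65 / 1568.43 = 0.910.

0.910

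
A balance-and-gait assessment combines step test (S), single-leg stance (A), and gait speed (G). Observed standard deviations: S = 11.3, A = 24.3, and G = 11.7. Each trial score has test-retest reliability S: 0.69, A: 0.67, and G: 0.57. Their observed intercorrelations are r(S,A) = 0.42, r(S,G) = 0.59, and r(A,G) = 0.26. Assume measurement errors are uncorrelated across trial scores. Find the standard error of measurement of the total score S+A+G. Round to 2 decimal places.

Var(total) = 855.07 + 534.505 = 1389.57.
True-score variance = 561.762 + 534.505 = 1096.27, so reliability = 0.7889.
Error variance = 1389.57 − 1096.27 = 293.308; SEM = √293.308 = 17.13.

17.13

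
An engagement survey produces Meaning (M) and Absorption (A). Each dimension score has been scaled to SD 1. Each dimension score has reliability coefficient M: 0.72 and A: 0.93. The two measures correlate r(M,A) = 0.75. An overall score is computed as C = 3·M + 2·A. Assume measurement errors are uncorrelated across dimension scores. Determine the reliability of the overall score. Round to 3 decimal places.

0.873

Var(C) = 3² + 2² + 2·[6·0.75] = 13 + 9 = 22.
Under uncorrelated errors the observed covariances equal the true-score covariances, so only the own-variance terms attenuate.
True-score variance = [3²·0.72 + 2²·0.93] + 9 = 10.2 + 9 = 19.2.
Reliability = 19.2 / 22 = 0.873.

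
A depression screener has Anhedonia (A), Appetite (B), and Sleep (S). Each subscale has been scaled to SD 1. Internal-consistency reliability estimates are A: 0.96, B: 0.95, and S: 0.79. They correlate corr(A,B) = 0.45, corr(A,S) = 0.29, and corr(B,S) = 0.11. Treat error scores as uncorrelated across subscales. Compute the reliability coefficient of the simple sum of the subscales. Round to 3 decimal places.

Var(A+B+S) = 3 + 2·[0.45 + 0.29 + 0.11] = 3 + 1.7 = 4.7.
With uncorrelated errors the cross-covariances are all true-score covariance, so they carry over unchanged; only the diagonal terms shrink to ρᵢσᵢ².
True-score variance = [0.96 + 0.95 + 0.79] + 1.7 = 2.7 + 1.7 = 4.4.
Reliability = 4.4 / 4.7 = 0.936.

0.936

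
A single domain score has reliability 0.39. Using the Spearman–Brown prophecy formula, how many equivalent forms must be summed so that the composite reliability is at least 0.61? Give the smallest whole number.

3

k ≥ ρ*(1−ρ₁)/(ρ₁(1−ρ*)) = 0.61·0.61 / (0.39·0.39) = 2.446.
Smallest integer k = 3.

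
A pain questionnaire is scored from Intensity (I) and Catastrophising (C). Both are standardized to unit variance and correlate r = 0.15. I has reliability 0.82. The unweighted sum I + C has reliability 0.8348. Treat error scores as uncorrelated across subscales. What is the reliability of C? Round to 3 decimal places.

Var(I+C) = 2 + 2·0.15 = 2.300.
True-score variance = ρ_I + ρ_C + 2·0.15, so 0.8348 = (0.82 + ρ_C + 0.30) / 2.300.
ρ_C = 0.8348·2.300 − 0.82 − 0.30 = 0.800.

0.800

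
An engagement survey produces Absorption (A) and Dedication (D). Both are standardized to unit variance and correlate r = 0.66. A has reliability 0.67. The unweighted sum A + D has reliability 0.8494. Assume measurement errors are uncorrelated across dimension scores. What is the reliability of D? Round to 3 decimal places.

0.830

Var(A+D) = 2 + 2·0.66 = 3.320.
True-score variance = ρ_A + ρ_D + 2·0.66, so 0.8494 = (0.67 + ρ_D + 1.32) / 3.320.
ρ_D = 0.8494·3.320 − 0.67 − 1.32 = 0.830.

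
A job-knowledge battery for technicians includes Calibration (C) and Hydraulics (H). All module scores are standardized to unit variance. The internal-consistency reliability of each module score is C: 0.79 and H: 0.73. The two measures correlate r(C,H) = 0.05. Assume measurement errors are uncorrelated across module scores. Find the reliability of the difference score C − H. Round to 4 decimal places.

0.7474

Var(C−H) = 1 + 1 − 2·0.05 = 2 − 0.1 = 1.9.
With uncorrelated errors the cross-covariances are all true-score covariance, so they carry over unchanged; only the diagonal terms shrink to ρᵢσᵢ².
True-score variance = [0.79 + 0.73] − 0.1 = 1.52 − 0.1 = 1.42.
Reliability = 1.42 / 1.9 = 0.7474.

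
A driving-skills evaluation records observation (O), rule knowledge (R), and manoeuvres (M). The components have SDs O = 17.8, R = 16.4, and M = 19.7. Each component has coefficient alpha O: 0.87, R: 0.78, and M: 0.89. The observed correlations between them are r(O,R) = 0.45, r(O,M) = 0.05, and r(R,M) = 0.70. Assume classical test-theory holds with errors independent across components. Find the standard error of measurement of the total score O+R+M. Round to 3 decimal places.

11.960

Var(total) = 973.89 + 750.106 = 1724.
True-score variance = 830.84 + 750.106 = 1580.95, so reliability = 0.9170.
Error variance = 1724 − 1580.95 = 143.05; SEM = √143.05 = 11.960.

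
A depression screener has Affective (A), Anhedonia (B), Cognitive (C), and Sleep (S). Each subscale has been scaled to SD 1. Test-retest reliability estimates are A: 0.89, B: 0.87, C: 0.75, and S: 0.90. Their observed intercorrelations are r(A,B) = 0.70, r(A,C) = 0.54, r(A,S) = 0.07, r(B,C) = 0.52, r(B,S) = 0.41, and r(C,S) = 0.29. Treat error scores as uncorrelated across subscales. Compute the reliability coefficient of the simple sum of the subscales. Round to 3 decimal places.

0.935

Var(A+B+C+S) = 4 + 2·[0.70 + 0.54 + 0.07 + 0.52 + 0.41 + 0.29] = 4 + 5.06 = 9.06.
With uncorrelated errors the cross-covariances are all true-score covariance, so they carry over unchanged; only the diagonal terms shrink to ρᵢσᵢ².
True-score variance = [0.89 + 0.87 + 0.75 + 0.90] + 5.06 = 3.41 + 5.06 = 8.47.
Reliability = 8.47 / 9.06 = 0.935.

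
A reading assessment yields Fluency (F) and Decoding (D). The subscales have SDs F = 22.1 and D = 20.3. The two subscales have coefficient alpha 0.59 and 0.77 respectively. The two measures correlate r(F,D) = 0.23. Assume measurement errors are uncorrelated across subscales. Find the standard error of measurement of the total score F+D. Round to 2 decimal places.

Var(total) = 900.5 + 206.37 = 1106.87.
True-score variance = 605.471 + 206.37 = 811.841, so reliability = 0.7335.
Error variance = 1106.87 − 811.841 = 295.029; SEM = √295.029 = 17.18.

17.18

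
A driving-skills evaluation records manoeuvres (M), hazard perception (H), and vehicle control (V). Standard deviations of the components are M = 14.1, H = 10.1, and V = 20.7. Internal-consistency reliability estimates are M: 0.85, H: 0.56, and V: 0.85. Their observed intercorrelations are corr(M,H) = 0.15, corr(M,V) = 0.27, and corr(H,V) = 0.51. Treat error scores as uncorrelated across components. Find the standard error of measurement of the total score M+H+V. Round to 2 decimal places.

Var(total) = 729.31 + 413.584 = 1142.89.
True-score variance = 590.331 + 413.584 = 1003.91, so reliability = 0.8784.
Error variance = 1142.89 − 1003.91 = 138.979; SEM = √138.979 = 11.79.

11.79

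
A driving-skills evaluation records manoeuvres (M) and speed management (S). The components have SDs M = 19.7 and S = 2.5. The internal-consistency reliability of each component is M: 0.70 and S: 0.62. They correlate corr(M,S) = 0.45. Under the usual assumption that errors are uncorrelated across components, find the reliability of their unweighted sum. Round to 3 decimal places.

Var(M+S) = 19.7² + 2.5² + 2·[19.7·2.5·0.45] = 394.34 + 44.325 = 438.665.
Because errors are independent across components, Cov(Tᵢ,Tⱼ) = Cov(Xᵢ,Xⱼ); the off-diagonal part of the true-score variance is the same as above.
True-score variance = [19.7²·0.70 + 2.5²·0.62] + 44.325 = 275.538 + 44.325 = 319.863.
Reliability = 319.863 / 438.665 = 0.729.

0.729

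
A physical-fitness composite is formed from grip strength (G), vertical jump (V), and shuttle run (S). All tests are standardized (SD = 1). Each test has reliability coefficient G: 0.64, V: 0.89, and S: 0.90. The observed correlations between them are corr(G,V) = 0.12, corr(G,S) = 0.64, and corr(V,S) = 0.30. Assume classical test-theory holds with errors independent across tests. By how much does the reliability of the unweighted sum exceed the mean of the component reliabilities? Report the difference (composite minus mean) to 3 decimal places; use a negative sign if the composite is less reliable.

Var(sum) = 3 + 2.12 = 5.12; true-score variance = 2.43 + 2.12 = 4.55; composite reliability = 0.8887.
Mean component reliability = 0.8100.
Difference = 0.8887 − 0.8100 = 0.079.

0.079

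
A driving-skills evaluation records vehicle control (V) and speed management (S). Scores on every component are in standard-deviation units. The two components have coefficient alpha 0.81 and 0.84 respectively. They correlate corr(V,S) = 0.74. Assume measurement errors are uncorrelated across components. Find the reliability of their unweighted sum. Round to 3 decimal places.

Var(V+S) = 2 + 2·[0.74] = 2 + 1.48 = 3.48.
Under uncorrelated errors the observed covariances equal the true-score covariances, so only the own-variance terms attenuate.
True-score variance = [0.81 + 0.84] + 1.48 = 1.65 + 1.48 = 3.13.
Reliability = 3.13 / 3.48 = 0.899.

0.899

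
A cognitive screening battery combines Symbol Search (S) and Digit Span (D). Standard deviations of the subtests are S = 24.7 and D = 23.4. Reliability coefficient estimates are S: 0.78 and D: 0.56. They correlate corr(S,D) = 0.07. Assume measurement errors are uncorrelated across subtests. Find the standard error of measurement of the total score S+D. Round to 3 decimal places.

19.369

Var(total) = 1157.65 + 80.9172 = 1238.57.
True-score variance = 782.504 + 80.9172 = 863.421, so reliability = 0.6971.
Error variance = 1238.57 − 863.421 = 375.146; SEM = √375.146 = 19.369.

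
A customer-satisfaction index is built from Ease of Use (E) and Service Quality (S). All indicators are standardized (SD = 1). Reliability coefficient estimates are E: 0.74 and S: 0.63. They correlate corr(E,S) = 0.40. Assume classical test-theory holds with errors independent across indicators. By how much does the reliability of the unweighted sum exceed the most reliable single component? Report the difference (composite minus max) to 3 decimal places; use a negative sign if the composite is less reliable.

0.035

Var(sum) = 2 + 0.8 = 2.8; true-score variance = 1.37 + 0.8 = 2.17; composite reliability = 0.7750.
Max component reliability = 0.7400.
Difference = 0.7750 − 0.7400 = 0.035.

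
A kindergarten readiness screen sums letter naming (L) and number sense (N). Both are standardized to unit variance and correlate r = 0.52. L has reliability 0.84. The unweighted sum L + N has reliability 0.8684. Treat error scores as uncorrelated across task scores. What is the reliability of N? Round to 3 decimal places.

Var(L+N) = 2 + 2·0.52 = 3.040.
True-score variance = ρ_L + ρ_N + 2·0.52, so 0.8684 = (0.84 + ρ_N + 1.04) / 3.040.
ρ_N = 0.8684·3.040 − 0.84 − 1.04 = 0.760.

0.760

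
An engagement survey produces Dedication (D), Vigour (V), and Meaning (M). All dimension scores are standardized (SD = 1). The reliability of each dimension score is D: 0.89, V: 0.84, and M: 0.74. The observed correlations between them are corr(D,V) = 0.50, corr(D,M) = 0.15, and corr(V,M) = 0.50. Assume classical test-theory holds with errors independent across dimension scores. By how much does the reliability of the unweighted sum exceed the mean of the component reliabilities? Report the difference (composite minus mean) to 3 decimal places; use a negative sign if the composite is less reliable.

0.077

Var(sum) = 3 + 2.3 = 5.3; true-score variance = 2.47 + 2.3 = 4.77; composite reliability = 0.9000.
Mean component reliability = 0.8233.
Difference = 0.9000 − 0.8233 = 0.077.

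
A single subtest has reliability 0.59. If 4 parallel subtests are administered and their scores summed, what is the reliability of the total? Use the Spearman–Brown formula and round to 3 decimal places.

0.852

ρ_k = kρ / (1 + (k−1)ρ) = 4·0.59 / (1 + 3·0.59) = 2.360 / 2.770 = 0.852.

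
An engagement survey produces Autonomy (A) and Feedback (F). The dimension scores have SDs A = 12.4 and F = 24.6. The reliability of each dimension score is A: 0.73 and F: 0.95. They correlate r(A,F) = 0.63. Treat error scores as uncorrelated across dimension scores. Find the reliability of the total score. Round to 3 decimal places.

Var(A+F) = 12.4² + 24.6² + 2·[12.4·24.6·0.63] = 758.92 + 384.35 = 1143.27.
Under uncorrelated errors the observed covariances equal the true-score covariances, so only the own-variance terms attenuate.
True-score variance = [12.4²·0.73 + 24.6²·0.95] + 384.35 = 687.147 + 384.35 = 1071.5.
Reliability = 1071.5 / 1143.27 = 0.937.

0.937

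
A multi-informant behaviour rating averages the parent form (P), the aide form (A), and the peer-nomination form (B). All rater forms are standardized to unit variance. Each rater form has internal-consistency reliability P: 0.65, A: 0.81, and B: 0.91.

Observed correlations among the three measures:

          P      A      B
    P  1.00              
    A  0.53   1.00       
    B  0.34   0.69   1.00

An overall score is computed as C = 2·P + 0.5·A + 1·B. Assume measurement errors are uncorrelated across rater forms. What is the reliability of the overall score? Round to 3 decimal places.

0.816

Var(C) = 2² + 0.5² + 1 + 2·[0.53 + 2·0.34 + 0.5·0.69] = 5.25 + 3.11 = 8.36.
Under uncorrelated errors the observed covariances equal the true-score covariances, so only the own-variance terms attenuate.
True-score variance = [2²·0.65 + 0.5²·0.81 + 0.91] + 3.11 = 3.7125 + 3.11 = 6.8225.
Reliability = 6.8225 / 8.36 = 0.816.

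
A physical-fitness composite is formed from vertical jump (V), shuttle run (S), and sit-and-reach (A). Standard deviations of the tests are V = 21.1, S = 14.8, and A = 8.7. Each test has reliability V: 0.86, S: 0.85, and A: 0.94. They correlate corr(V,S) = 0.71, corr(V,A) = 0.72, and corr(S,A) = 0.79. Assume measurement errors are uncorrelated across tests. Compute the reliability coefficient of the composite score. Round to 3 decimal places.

0.940

Var(V+S+A) = 21.1² + 14.8² + 8.7² + 2·[21.1·14.8·0.71 + 21.1·8.7·0.72 + 14.8·8.7·0.79] = 739.94 + 911.219 = 1651.16.
With uncorrelated errors the cross-covariances are all true-score covariance, so they carry over unchanged; only the diagonal terms shrink to ρᵢσᵢ².
True-score variance = [21.1²·0.86 + 14.8²·0.85 + 8.7²·0.94] + 911.219 = 640.213 + 911.219 = 1551.43.
Reliability = 1551.43 / 1651.16 = 0.940.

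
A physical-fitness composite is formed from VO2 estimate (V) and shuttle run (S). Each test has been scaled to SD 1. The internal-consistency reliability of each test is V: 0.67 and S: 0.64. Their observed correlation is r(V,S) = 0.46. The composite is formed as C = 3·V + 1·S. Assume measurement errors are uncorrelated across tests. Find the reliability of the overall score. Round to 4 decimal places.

0.7390

Var(C) = 3² + 1 + 2·[3·0.46] = 10 + 2.76 = 12.76.
Under uncorrelated errors the observed covariances equal the true-score covariances, so only the own-variance terms attenuate.
True-score variance = [3²·0.67 + 0.64] + 2.76 = 6.67 + 2.76 = 9.43.
Reliability = 9.43 / 12.76 = 0.7390.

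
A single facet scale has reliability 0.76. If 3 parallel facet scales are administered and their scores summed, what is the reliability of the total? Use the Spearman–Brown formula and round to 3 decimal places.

0.905

ρ_k = kρ / (1 + (k−1)ρ) = 3·0.76 / (1 + 2·0.76) = 2.280 / 2.520 = 0.905.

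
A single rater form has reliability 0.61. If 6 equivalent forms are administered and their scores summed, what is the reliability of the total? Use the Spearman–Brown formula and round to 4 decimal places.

ρ_k = kρ / (1 + (k−1)ρ) = 6·0.61 / (1 + 5·0.61) = 3.660 / 4.050 = 0.9037.

0.9037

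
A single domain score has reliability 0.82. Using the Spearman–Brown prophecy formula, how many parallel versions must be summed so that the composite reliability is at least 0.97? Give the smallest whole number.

k ≥ ρ*(1−ρ₁)/(ρ₁(1−ρ*)) = 0.97·0.18 / (0.82·0.03) = 7.098.
Smallest integer k = 8.

8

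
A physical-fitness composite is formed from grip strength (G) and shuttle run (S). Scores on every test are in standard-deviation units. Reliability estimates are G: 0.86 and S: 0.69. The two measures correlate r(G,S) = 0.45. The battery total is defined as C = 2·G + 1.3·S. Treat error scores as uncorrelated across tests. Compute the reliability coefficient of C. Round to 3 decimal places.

0.865

Var(C) = 2² + 1.3² + 2·[2.6·0.45] = 5.69 + 2.34 = 8.03.
Because errors are independent across components, Cov(Tᵢ,Tⱼ) = Cov(Xᵢ,Xⱼ); the off-diagonal part of the true-score variance is the same as above.
True-score variance = [2²·0.86 + 1.3²·0.69] + 2.34 = 4.6061 + 2.34 = 6.9461.
Reliability = 6.9461 / 8.03 = 0.865.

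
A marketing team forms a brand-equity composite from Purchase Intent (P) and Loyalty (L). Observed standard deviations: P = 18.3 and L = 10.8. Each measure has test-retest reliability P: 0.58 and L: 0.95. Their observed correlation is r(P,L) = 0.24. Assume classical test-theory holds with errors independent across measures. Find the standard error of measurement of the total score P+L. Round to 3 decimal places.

Var(total) = 451.53 + 94.8672 = 546.397.
True-score variance = 305.044 + 94.8672 = 399.911, so reliability = 0.7319.
Error variance = 546.397 − 399.911 = 146.486; SEM = √146.486 = 12.103.

12.103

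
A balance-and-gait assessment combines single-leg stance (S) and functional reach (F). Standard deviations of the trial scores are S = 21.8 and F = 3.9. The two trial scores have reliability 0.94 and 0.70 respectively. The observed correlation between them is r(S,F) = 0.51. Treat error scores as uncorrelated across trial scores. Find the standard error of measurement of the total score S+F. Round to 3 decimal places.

Var(total) = 490.45 + 86.7204 = 577.17.
True-score variance = 457.373 + 86.7204 = 544.093, so reliability = 0.9427.
Error variance = 577.17 − 544.093 = 33.0774; SEM = √33.0774 = 5.751.

5.751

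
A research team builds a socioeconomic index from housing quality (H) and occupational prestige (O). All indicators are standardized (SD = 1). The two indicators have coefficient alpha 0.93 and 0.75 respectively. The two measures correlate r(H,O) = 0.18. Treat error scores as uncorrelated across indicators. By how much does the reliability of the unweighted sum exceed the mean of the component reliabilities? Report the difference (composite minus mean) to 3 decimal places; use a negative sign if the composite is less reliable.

0.024

Var(sum) = 2 + 0.36 = 2.36; true-score variance = 1.68 + 0.36 = 2.04; composite reliability = 0.8644.
Mean component reliability = 0.8400.
Difference = 0.8644 − 0.8400 = 0.024.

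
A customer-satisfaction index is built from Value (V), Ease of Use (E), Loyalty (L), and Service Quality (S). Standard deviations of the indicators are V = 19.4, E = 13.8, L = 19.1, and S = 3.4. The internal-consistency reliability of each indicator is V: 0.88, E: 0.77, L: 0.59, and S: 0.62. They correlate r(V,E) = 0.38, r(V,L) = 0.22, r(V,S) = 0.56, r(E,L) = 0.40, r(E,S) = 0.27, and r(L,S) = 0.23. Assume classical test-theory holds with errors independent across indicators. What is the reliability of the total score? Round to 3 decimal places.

0.853

Var(V+E+L+S) = 19.4² + 13.8² + 19.1² + 3.4² + 2·[19.4·13.8·0.38 + 19.4·19.1·0.22 + 19.4·3.4·0.56 + 13.8·19.1·0.40 + 13.8·3.4·0.27 + 19.1·3.4·0.23] = 943.17 + 706.453 = 1649.62.
Because errors are independent across components, Cov(Tᵢ,Tⱼ) = Cov(Xᵢ,Xⱼ); the off-diagonal part of the true-score variance is the same as above.
True-score variance = [19.4²·0.88 + 13.8²·0.77 + 19.1²·0.59 + 3.4²·0.62] + 706.453 = 700.241 + 706.453 = 1406.69.
Reliability = 1406.69 / 1649.62 = 0.853.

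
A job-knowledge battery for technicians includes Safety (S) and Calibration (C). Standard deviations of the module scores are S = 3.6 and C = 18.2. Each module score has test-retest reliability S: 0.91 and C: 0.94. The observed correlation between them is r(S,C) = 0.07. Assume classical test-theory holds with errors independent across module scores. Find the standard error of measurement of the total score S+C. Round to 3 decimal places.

4.587

Var(total) = 344.2 + 9.1728 = 353.373.
True-score variance = 323.159 + 9.1728 = 332.332, so reliability = 0.9405.
Error variance = 353.373 − 332.332 = 21.0408; SEM = √21.0408 = 4.587.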